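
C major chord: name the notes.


Let's work it out.
Major triad = root + major 3rd (4 semitones) + perfect 5th (7 semitones)
A triad on C stacks thirds, so the chord tones use letter names C-E-G
Root: C
Major 3rd above C: E
Perfect 5th above C: G
Chord = C E G


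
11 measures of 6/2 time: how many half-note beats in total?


Reasoning:
Time signature 6/2: the bottom number 2 means the half note gets one count
The top number 6 means 6 half-note beats per measure
Total = 6 × 11 measures
= 66 half-note beats


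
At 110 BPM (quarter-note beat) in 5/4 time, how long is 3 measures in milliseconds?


Quarter-note beat duration = 60000 / 110 ms
Beats per measure (5/4) = 5
One measure = 5 × 60000 / 110 = 300000 / 110 ms
3 measures = 3 × 300000 / 110 = 900000 / 110
= 8181.8 ms


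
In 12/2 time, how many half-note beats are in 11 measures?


Time signature 12/2: the bottom number 2 means the half note gets one count
The top number 12 means 12 half-note beats per measure
Total = 12 × 11 measures
= 132 half-note beats


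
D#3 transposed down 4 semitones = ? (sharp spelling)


Let's work it out.
D#3: chromatic position 3 in octave 3 → absolute = 3×12 + 3 = 39
Transpose down 4: 39 - 4 = 35
35 = 2×12 + 11 → B in octave 2
Result = B2


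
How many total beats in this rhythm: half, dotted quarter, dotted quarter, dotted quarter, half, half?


Beat values:
  half = 2 beats
  dotted quarter = 1.5 beats
  dotted quarter = 1.5 beats
  dotted quarter = 1.5 beats
  half = 2 beats
  half = 2 beats
Sum = 2 + 1.5 + 1.5 + 1.5 + 2 + 2
= 10.5 beats


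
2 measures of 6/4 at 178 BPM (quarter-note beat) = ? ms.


Working:
Quarter-note beat duration = 60000 / 178 ms
Beats per measure (6/4) = 6
One measure = 6 × 60000 / 178 = 360000 / 178 ms
2 measures = 2 × 360000 / 178 = 720000 / 178
= 4044.9 ms


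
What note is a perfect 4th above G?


A 4th spans 4 letter names, so from G we land on C
A perfect 4th = 5 semitones above G
Spell C at that pitch: C
= C


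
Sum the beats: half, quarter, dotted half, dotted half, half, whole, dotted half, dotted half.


Reasoning:
Beat values:
  half = 2 beats
  quarter = 1 beat
  dotted half = 3 beats
  dotted half = 3 beats
  half = 2 beats
  whole = 4 beats
  dotted half = 3 beats
  dotted half = 3 beats
Sum = 2 + 1 + 3 + 3 + 2 + 4 + 3 + 3
= 21 beats


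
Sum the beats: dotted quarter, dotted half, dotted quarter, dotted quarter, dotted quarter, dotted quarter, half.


Working:
Beat values:
  dotted quarter = 1.5 beats
  dotted half = 3 beats
  dotted quarter = 1.5 beats
  dotted quarter = 1.5 beats
  dotted quarter = 1.5 beats
  dotted quarter = 1.5 beats
  half = 2 beats
Sum = 1.5 + 3 + 1.5 + 1.5 + 1.5 + 1.5 + 2
= 12.5 beats


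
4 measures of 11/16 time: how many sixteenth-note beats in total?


Let's work it out.
Time signature 11/16: the bottom number 16 means the sixteenth note gets one count
The top number 11 means 11 sixteenth-note beats per measure
Total = 11 × 4 measures
= 44 sixteenth-note beats


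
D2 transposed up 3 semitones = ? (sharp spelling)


Step by step:
D2: chromatic position 2 in octave 2 → absolute = 2×12 + 2 = 26
Transpose up 3: 26 + 3 = 29
29 = 2×12 + 5 → F in octave 2
Result = F2


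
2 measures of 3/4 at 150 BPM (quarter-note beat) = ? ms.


Let's work it out.
Quarter-note beat duration = 60000 / 150 ms
Beats per measure (3/4) = 3
One measure = 3 × 60000 / 150 = 180000 / 150 ms
2 measures = 2 × 180000 / 150 = 360000 / 150
= 2400.0 ms


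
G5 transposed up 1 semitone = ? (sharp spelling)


Solution.
G5: chromatic position 7 in octave 5 → absolute = 5×12 + 7 = 67
Transpose up 1: 67 + 1 = 68
68 = 5×12 + 8 → G# in octave 5
Result = G#5


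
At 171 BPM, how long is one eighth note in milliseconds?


Reasoning:
One quarter-note beat = 60000 / BPM = 60000 / 171 ms
Eighth note = 1/2 × quarter note
Duration = 1/2 × 60000 / 171 = 30000 / 171
= 175.4 ms


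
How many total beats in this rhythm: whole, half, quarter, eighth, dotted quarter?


Solution.
Beat values:
  whole = 4 beats
  half = 2 beats
  quarter = 1 beat
  eighth = 0.5 beats
  dotted quarter = 1.5 beats
Sum = 4 + 2 + 1 + 0.5 + 1.5
= 9 beats


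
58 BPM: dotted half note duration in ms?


Step by step:
One quarter-note beat = 60000 / BPM = 60000 / 58 ms
Dotted half note = 3 × quarter note
Duration = 3 × 60000 / 58 = 180000 / 58
= 3103.4 ms


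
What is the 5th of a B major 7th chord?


Working:
Major 7th chord = root + major 3rd + perfect 5th + major 7th
Seventh chords stack in thirds, so the letter names are B-D-F-A
Root: B
Major 3rd above B: D#
Perfect 5th above B: F#
Major 7th above B: A#
The 5th = F#


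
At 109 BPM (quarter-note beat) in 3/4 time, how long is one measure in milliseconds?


Quarter-note beat duration = 60000 / 109 ms
Beats per measure (3/4) = 3
One measure = 3 × 60000 / 109 = 180000 / 109 ms
= 1651.4 ms


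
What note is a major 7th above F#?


A 7th spans 7 letter names, so from F we land on E
A major 7th = 11 semitones above F#
Spell E at that pitch: E#
= E#


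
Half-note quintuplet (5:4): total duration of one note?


Quintuplet: 5 notes occupy the space of 4 half notes
Space = 4 × 2 = 8 beats
Each quintuplet note = 8 / 5 = 8/5 beats
= 8/5 beats


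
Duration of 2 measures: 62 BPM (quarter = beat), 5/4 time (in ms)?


Let's work it out.
Quarter-note beat duration = 60000 / 62 ms
Beats per measure (5/4) = 5
One measure = 5 × 60000 / 62 = 300000 / 62 ms
2 measures = 2 × 300000 / 62 = 600000 / 62
= 9677.4 ms


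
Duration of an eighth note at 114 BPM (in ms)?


Let's work it out.
One quarter-note beat = 60000 / BPM = 60000 / 114 ms
Eighth note = 1/2 × quarter note
Duration = 1/2 × 60000 / 114 = 30000 / 114
= 263.2 ms


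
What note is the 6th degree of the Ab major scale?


Solution.
Major scale pattern: W-W-H-W-W-W-H (2-2-1-2-2-2-1 semitones)
Starting from Ab:
  Ab + 2 semitones → Bb
  Bb + 2 semitones → C
  C + 1 semitone → Db
  Db + 2 semitones → Eb
  Eb + 2 semitones → F
  F + 2 semitones → G
  G + 1 semitone → Ab
Scale: Ab Bb C Db Eb F G
Degree 6 = F


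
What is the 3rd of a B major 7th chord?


Major 7th chord = root + major 3rd + perfect 5th + major 7th
Seventh chords stack in thirds, so the letter names are B-D-F-A
Root: B
Major 3rd above B: D#
Perfect 5th above B: F#
Major 7th above B: A#
The 3rd = D#


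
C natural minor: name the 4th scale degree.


Reasoning:
Natural minor scale pattern: W-H-W-W-H-W-W (2-1-2-2-1-2-2 semitones)
Starting from C:
  C + 2 semitones → D
  D + 1 semitone → Eb
  Eb + 2 semitones → F
  F + 2 semitones → G
  G + 1 semitone → Ab
  Ab + 2 semitones → Bb
  Bb + 2 semitones → C
Scale: C D Eb F G Ab Bb
Degree 4 = F


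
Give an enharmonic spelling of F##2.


Enharmonic notes sound the same pitch but are spelled with different letter names
F## and G name the same pitch class
= G2


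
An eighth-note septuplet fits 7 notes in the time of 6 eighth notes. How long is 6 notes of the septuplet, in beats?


Let's work it out.
Septuplet: 7 notes occupy the space of 6 eighth notes
Space = 6 × 1/2 = 3 beats
Each septuplet note = 3 / 7 = 3/7 beats
6 notes = 6 × 3/7 = 18/7
= 18/7 beats


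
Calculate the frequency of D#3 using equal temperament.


Let's work it out.
f = 440 × 2^(n/12) where n = semitones from A4
D#3: -18 semitones from A4
f = 440 × 2^(-18/12)
f = 155.56 Hz


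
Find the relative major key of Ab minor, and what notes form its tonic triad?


Working:
The relative major shares the key signature and is a minor 3rd above the minor tonic
A minor 3rd above Ab is Cb
→ relative major of Ab minor is Cb major
Tonic triad of Cb major = root + major 3rd + perfect 5th = Cb Eb Gb
= Cb major; triad = Cb Eb Gb


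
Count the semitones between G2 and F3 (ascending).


Working:
Absolute semitone position = octave×12 + chromatic position
G2: 2×12 + 7 = 31
F3: 3×12 + 5 = 41
Difference = 41 - 31 = 10
= 10 semitones


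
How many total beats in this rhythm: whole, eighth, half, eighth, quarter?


Beat values:
  whole = 4 beats
  eighth = 0.5 beats
  half = 2 beats
  eighth = 0.5 beats
  quarter = 1 beat
Sum = 4 + 0.5 + 2 + 0.5 + 1
= 8 beats


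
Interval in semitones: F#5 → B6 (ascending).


Solution.
Absolute semitone position = octave×12 + chromatic position
F#5: 5×12 + 6 = 66
B6: 6×12 + 11 = 83
Difference = 83 - 66 = 17
= 17 semitones


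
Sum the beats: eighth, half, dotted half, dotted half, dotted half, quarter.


Reasoning:
Beat values:
  eighth = 0.5 beats
  half = 2 beats
  dotted half = 3 beats
  dotted half = 3 beats
  dotted half = 3 beats
  quarter = 1 beat
Sum = 0.5 + 2 + 3 + 3 + 3 + 1
= 12.5 beats


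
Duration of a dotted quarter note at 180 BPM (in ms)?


Let's work it out.
One quarter-note beat = 60000 / BPM = 60000 / 180 ms
Dotted quarter note = 3/2 × quarter note
Duration = 3/2 × 60000 / 180 = 90000 / 180
= 500.0 ms


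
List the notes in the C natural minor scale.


Working:
Natural minor scale pattern: W-H-W-W-H-W-W (2-1-2-2-1-2-2 semitones)
Starting from C:
  C + 2 semitones → D
  D + 1 semitone → Eb
  Eb + 2 semitones → F
  F + 2 semitones → G
  G + 1 semitone → Ab
  Ab + 2 semitones → Bb
  Bb + 2 semitones → C
Scale = C D Eb F G Ab Bb


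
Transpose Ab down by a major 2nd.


Step by step:
major 2nd: 2 letter names, 2 semitones
Letter: A - 1 → G
Pitch: Ab - 2 semitones, spelled as a G → Gb
= Gb


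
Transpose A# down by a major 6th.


major 6th: 6 letter names, 9 semitones
Letter: A - 5 → C
Pitch: A# - 9 semitones, spelled as a C → C#
= C#


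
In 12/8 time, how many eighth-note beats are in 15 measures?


Step by step:
Time signature 12/8: the bottom number 8 means the eighth note gets one count
The top number 12 means 12 eighth-note beats per measure
Total = 12 × 15 measures
= 180 eighth-note beats


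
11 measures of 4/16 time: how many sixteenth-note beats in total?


Let's work it out.
Time signature 4/16: the bottom number 16 means the sixteenth note gets one count
The top number 4 means 4 sixteenth-note beats per measure
Total = 4 × 11 measures
= 44 sixteenth-note beats


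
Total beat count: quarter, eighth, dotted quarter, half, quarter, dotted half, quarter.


Let's work it out.
Beat values:
  quarter = 1 beat
  eighth = 0.5 beats
  dotted quarter = 1.5 beats
  half = 2 beats
  quarter = 1 beat
  dotted half = 3 beats
  quarter = 1 beat
Sum = 1 + 0.5 + 1.5 + 2 + 1 + 3 + 1
= 10 beats


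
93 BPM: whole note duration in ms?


One quarter-note beat = 60000 / BPM = 60000 / 93 ms
Whole note = 4 × quarter note
Duration = 4 × 60000 / 93 = 240000 / 93
= 2580.6 ms


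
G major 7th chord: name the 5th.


Working:
Major 7th chord = root + major 3rd + perfect 5th + major 7th
Seventh chords stack in thirds, so the letter names are G-B-D-F
Root: G
Major 3rd above G: B
Perfect 5th above G: D
Major 7th above G: F#
The 5th = D


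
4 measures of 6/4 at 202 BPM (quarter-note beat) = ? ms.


Quarter-note beat duration = 60000 / 202 ms
Beats per measure (6/4) = 6
One measure = 6 × 60000 / 202 = 360000 / 202 ms
4 measures = 4 × 360000 / 202 = 1440000 / 202
= 7128.7 ms


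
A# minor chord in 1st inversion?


Solution.
Root position: A# C# E#
1st inversion: move root up an octave
Bass note: C#
Notes (bottom to top) = C# E# A#


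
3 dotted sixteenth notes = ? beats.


Base sixteenth note = 1/4 beats
Dot 1 adds half the previous value: +1/8
One dotted sixteenth = 1/4 + 1/8 = 3/8
3 of them = 3 × 3/8 = 9/8
= 9/8 beats


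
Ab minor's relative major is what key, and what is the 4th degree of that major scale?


Working:
The relative major shares the key signature and is a minor 3rd above the minor tonic
A minor 3rd above Ab is Cb
→ relative major of Ab minor is Cb major
Cb major scale: Cb Db Eb Fb Gb Ab Bb
= Cb major; 4th degree = Fb


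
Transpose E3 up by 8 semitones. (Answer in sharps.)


E3: chromatic position 4 in octave 3 → absolute = 3×12 + 4 = 40
Transpose up 8: 40 + 8 = 48
48 = 4×12 + 0 → C in octave 4
Result = C4


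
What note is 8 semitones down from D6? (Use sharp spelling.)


Let's work it out.
D6: chromatic position 2 in octave 6 → absolute = 6×12 + 2 = 74
Transpose down 8: 74 - 8 = 66
66 = 5×12 + 6 → F# in octave 5
Result = F#5


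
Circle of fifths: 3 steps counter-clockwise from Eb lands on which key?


Each counter-clockwise step moves down a perfect 5th (= up a perfect 4th)
From Eb: Eb → Ab → Db → F#/Gb
= F#/Gb


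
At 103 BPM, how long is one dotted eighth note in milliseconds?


One quarter-note beat = 60000 / BPM = 60000 / 103 ms
Dotted eighth note = 3/4 × quarter note
Duration = 3/4 × 60000 / 103 = 45000 / 103
= 436.9 ms


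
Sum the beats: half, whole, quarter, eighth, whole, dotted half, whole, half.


Beat values:
  half = 2 beats
  whole = 4 beats
  quarter = 1 beat
  eighth = 0.5 beats
  whole = 4 beats
  dotted half = 3 beats
  whole = 4 beats
  half = 2 beats
Sum = 2 + 4 + 1 + 0.5 + 4 + 3 + 4 + 2
= 20.5 beats


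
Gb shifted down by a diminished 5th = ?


diminished 5th: 5 letter names, 6 semitones
Letter: G - 4 → C
Pitch: Gb - 6 semitones, spelled as a C → C
= C


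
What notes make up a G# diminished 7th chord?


Reasoning:
Diminished 7th chord = root + minor 3rd + diminished 5th + diminished 7th
Seventh chords stack in thirds, so the letter names are G-B-D-F
Root: G#
Minor 3rd above G#: B
Diminished 5th above G#: D
Diminished 7th above G#: F
Chord = G# B D F


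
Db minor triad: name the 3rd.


Reasoning:
Minor triad = root + minor 3rd (3 semitones) + perfect 5th (7 semitones)
A triad on Db stacks thirds, so the chord tones use letter names D-F-A
Root: Db
Minor 3rd above Db: Fb
Perfect 5th above Db: Ab
The 3rd = Fb


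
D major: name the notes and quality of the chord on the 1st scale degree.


Solution.
D major scale: D E F# G A B C#
Diatonic triad on degree 1 stacks scale notes 1, 3, 5: D F# A
D→F# = 4 semitones; D→A = 7 semitones → major triad
= D F# A (major)


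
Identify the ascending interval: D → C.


Let's work it out.
Letter names: D → C spans 7 letter names → a 7th
Semitones: D → C = 10 half-steps
A 7th of 10 semitones is a minor 7th
= minor 7th


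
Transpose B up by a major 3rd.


Working:
major 3rd: 3 letter names, 4 semitones
Letter: B + 2 → D
Pitch: B + 4 semitones, spelled as a D → D#
= D#


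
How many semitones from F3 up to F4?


Reasoning:
Absolute semitone position = octave×12 + chromatic position
F3: 3×12 + 5 = 41
F4: 4×12 + 5 = 53
Difference = 53 - 41 = 12
= 12 semitones


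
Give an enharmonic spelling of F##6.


Let's work it out.
Enharmonic notes sound the same pitch but are spelled with different letter names
F## and G name the same pitch class
= G6


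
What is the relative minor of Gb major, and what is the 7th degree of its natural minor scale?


The relative minor shares the major's key signature and starts on its 6th degree
6th degree = a major 6th above the tonic; a major 6th above Gb is Eb
→ relative minor of Gb major is Eb minor
Eb natural minor scale: Eb F Gb Ab Bb Cb Db
= Eb minor; 7th degree = Db


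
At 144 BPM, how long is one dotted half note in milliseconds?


One quarter-note beat = 60000 / BPM = 60000 / 144 ms
Dotted half note = 3 × quarter note
Duration = 3 × 60000 / 144 = 180000 / 144
= 1250.0 ms


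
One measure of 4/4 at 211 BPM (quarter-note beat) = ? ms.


Quarter-note beat duration = 60000 / 211 ms
Beats per measure (4/4) = 4
One measure = 4 × 60000 / 211 = 240000 / 211 ms
= 1137.4 ms


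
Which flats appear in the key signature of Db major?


Flat major keys: C(0), F(1), Bb(2), Eb(3), Ab(4), Db(5), Gb(6), Cb(7)
Db major has 5 flats
Order of flats: Bb Eb Ab Db Gb Cb Fb → first 5: Bb, Eb, Ab, Db, Gb
= Bb, Eb, Ab, Db, Gb


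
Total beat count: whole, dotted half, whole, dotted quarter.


Working:
Beat values:
  whole = 4 beats
  dotted half = 3 beats
  whole = 4 beats
  dotted quarter = 1.5 beats
Sum = 4 + 3 + 4 + 1.5
= 12.5 beats


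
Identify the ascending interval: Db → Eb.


Letter names: D → E spans 2 letter names → a 2nd
Semitones: Db → Eb = 2 half-steps
A 2nd of 2 semitones is a major 2nd
= major 2nd


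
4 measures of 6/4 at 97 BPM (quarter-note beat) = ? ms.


Let's work it out.
Quarter-note beat duration = 60000 / 97 ms
Beats per measure (6/4) = 6
One measure = 6 × 60000 / 97 = 360000 / 97 ms
4 measures = 4 × 360000 / 97 = 1440000 / 97
= 14845.4 ms


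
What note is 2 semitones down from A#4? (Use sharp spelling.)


Let's work it out.
A#4: chromatic position 10 in octave 4 → absolute = 4×12 + 10 = 58
Transpose down 2: 58 - 2 = 56
56 = 4×12 + 8 → G# in octave 4
Result = G#4


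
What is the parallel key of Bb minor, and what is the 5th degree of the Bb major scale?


Reasoning:
Parallel keys share the same tonic but differ in mode
Bb minor → parallel is Bb major
Bb major scale: Bb C D Eb F G A
= Bb major; 5th degree = F


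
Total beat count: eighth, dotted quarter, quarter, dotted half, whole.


Beat values:
  eighth = 0.5 beats
  dotted quarter = 1.5 beats
  quarter = 1 beat
  dotted half = 3 beats
  whole = 4 beats
Sum = 0.5 + 1.5 + 1 + 3 + 4
= 10 beats


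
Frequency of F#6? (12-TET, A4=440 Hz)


f = 440 × 2^(n/12) where n = semitones from A4
F#6: 21 semitones from A4
f = 440 × 2^(21/12)
f = 1479.98 Hz


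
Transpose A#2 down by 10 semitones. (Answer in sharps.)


A#2: chromatic position 10 in octave 2 → absolute = 2×12 + 10 = 34
Transpose down 10: 34 - 10 = 24
24 = 2×12 + 0 → C in octave 2
Result = C2


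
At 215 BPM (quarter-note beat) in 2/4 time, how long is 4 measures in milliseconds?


Solution.
Quarter-note beat duration = 60000 / 215 ms
Beats per measure (2/4) = 2
One measure = 2 × 60000 / 215 = 120000 / 215 ms
4 measures = 4 × 120000 / 215 = 480000 / 215
= 2232.6 ms


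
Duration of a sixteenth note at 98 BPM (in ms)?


Reasoning:
One quarter-note beat = 60000 / BPM = 60000 / 98 ms
Sixteenth note = 1/4 × quarter note
Duration = 1/4 × 60000 / 98 = 15000 / 98
= 153.1 ms


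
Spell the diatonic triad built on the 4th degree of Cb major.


Let's work it out.
Cb major scale: Cb Db Eb Fb Gb Ab Bb
Diatonic triad on degree 4 stacks scale notes 4, 6, 1: Fb Ab Cb
Fb→Ab = 4 semitones; Fb→Cb = 7 semitones → major triad
= Fb Ab Cb (major)


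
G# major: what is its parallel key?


Reasoning:
Parallel keys share the same tonic but differ in mode
G# major → parallel is G# minor
= G# minor


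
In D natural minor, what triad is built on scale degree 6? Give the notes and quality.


Reasoning:
D natural minor scale: D E F G A Bb C
Diatonic triad on degree 6 stacks scale notes 6, 1, 3: Bb D F
Bb→D = 4 semitones; Bb→F = 7 semitones → major triad
= Bb D F (major)


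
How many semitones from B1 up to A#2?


Working:
Absolute semitone position = octave×12 + chromatic position
B1: 1×12 + 11 = 23
A#2: 2×12 + 10 = 34
Difference = 34 - 23 = 11
= 11 semitones


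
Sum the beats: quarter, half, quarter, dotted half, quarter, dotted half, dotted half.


Beat values:
  quarter = 1 beat
  half = 2 beats
  quarter = 1 beat
  dotted half = 3 beats
  quarter = 1 beat
  dotted half = 3 beats
  dotted half = 3 beats
Sum = 1 + 2 + 1 + 3 + 1 + 3 + 3
= 14 beats


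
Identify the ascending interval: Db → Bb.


Solution.
Letter names: D → B spans 6 letter names → a 6th
Semitones: Db → Bb = 9 half-steps
A 6th of 9 semitones is a major 6th
= major 6th


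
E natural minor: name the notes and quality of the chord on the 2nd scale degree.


Let's work it out.
E natural minor scale: E F# G A B C D
Diatonic triad on degree 2 stacks scale notes 2, 4, 6: F# A C
F#→A = 3 semitones; F#→C = 6 semitones → diminished triad
= F# A C (diminished)


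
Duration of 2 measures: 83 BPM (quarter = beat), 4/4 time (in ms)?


Step by step:
Quarter-note beat duration = 60000 / 83 ms
Beats per measure (4/4) = 4
One measure = 4 × 60000 / 83 = 240000 / 83 ms
2 measures = 2 × 240000 / 83 = 480000 / 83
= 5783.1 ms


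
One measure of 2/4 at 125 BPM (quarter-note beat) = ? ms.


Step by step:
Quarter-note beat duration = 60000 / 125 ms
Beats per measure (2/4) = 2
One measure = 2 × 60000 / 125 = 120000 / 125 ms
= 960.0 ms


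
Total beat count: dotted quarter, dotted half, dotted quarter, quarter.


Let's work it out.
Beat values:
  dotted quarter = 1.5 beats
  dotted half = 3 beats
  dotted quarter = 1.5 beats
  quarter = 1 beat
Sum = 1.5 + 3 + 1.5 + 1
= 7 beats


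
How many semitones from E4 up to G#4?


Let's work it out.
Absolute semitone position = octave×12 + chromatic position
E4: 4×12 + 4 = 52
G#4: 4×12 + 8 = 56
Difference = 56 - 52 = 4
= 4 semitones


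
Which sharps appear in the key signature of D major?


Let's work it out.
Sharp major keys follow the circle of fifths: C(0), G(1), D(2), A(3), E(4), B(5), F#(6), C#(7)
D major has 2 sharps
Order of sharps: F# C# G# D# A# E# B# → first 2: F#, C#
= F#, C#


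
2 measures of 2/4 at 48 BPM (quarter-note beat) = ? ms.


Working:
Quarter-note beat duration = 60000 / 48 ms
Beats per measure (2/4) = 2
One measure = 2 × 60000 / 48 = 120000 / 48 ms
2 measures = 2 × 120000 / 48 = 240000 / 48
= 5000.0 ms


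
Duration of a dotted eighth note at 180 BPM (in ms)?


Working:
One quarter-note beat = 60000 / BPM = 60000 / 180 ms
Dotted eighth note = 3/4 × quarter note
Duration = 3/4 × 60000 / 180 = 45000 / 180
= 250.0 ms


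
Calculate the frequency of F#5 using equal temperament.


f = 440 × 2^(n/12) where n = semitones from A4
F#5: 9 semitones from A4
f = 440 × 2^(9/12)
f = 739.99 Hz


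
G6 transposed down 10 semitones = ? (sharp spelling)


Working:
G6: chromatic position 7 in octave 6 → absolute = 6×12 + 7 = 79
Transpose down 10: 79 - 10 = 69
69 = 5×12 + 9 → A in octave 5
Result = A5


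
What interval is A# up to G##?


Let's work it out.
Letter names: A → G spans 7 letter names → a 7th
Semitones: A# → G## = 11 half-steps
A 7th of 11 semitones is a major 7th
= major 7th


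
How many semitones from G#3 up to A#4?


Let's work it out.
Absolute semitone position = octave×12 + chromatic position
G#3: 3×12 + 8 = 44
A#4: 4×12 + 10 = 58
Difference = 58 - 44 = 14
= 14 semitones


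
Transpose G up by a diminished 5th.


Working:
diminished 5th: 5 letter names, 6 semitones
Letter: G + 4 → D
Pitch: G + 6 semitones, spelled as a D → Db
= Db


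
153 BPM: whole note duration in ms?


One quarter-note beat = 60000 / BPM = 60000 / 153 ms
Whole note = 4 × quarter note
Duration = 4 × 60000 / 153 = 240000 / 153
= 1568.6 ms


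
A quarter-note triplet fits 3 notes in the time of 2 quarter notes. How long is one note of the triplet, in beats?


Step by step:
Triplet: 3 notes occupy the space of 2 quarter notes
Space = 2 × 1 = 2 beats
Each triplet note = 2 / 3 = 2/3 beats
= 2/3 beats


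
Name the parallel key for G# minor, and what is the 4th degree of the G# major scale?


Working:
Parallel keys share the same tonic but differ in mode
G# minor → parallel is G# major
G# major scale: G# A# B# C# D# E# F##
= G# major; 4th degree = C#


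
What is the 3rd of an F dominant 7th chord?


Working:
Dominant 7th chord = root + major 3rd + perfect 5th + minor 7th
Seventh chords stack in thirds, so the letter names are F-A-C-E
Root: F
Major 3rd above F: A
Perfect 5th above F: C
Minor 7th above F: Eb
The 3rd = A


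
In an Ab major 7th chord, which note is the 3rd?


Step by step:
Major 7th chord = root + major 3rd + perfect 5th + major 7th
Seventh chords stack in thirds, so the letter names are A-C-E-G
Root: Ab
Major 3rd above Ab: C
Perfect 5th above Ab: Eb
Major 7th above Ab: G
The 3rd = C


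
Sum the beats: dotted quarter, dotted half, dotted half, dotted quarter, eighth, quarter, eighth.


Beat values:
  dotted quarter = 1.5 beats
  dotted half = 3 beats
  dotted half = 3 beats
  dotted quarter = 1.5 beats
  eighth = 0.5 beats
  quarter = 1 beat
  eighth = 0.5 beats
Sum = 1.5 + 3 + 3 + 1.5 + 0.5 + 1 + 0.5
= 11 beats


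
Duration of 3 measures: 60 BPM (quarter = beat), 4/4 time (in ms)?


Reasoning:
Quarter-note beat duration = 60000 / 60 ms
Beats per measure (4/4) = 4
One measure = 4 × 60000 / 60 = 240000 / 60 ms
3 measures = 3 × 240000 / 60 = 720000 / 60
= 12000.0 ms


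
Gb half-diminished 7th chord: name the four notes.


Half-diminished 7th chord = root + minor 3rd + diminished 5th + minor 7th
Seventh chords stack in thirds, so the letter names are G-B-D-F
Root: Gb
Minor 3rd above Gb: Bbb
Diminished 5th above Gb: Dbb
Minor 7th above Gb: Fb
Chord = Gb Bbb Dbb Fb


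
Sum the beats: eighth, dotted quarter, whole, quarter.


Beat values:
  eighth = 0.5 beats
  dotted quarter = 1.5 beats
  whole = 4 beats
  quarter = 1 beat
Sum = 0.5 + 1.5 + 4 + 1
= 7 beats


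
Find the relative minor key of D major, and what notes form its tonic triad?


Step by step:
The relative minor shares the major's key signature and starts on its 6th degree
6th degree = a major 6th above the tonic; a major 6th above D is B
→ relative minor of D major is B minor
Tonic triad of B minor = root + minor 3rd + perfect 5th = B D F#
= B minor; triad = B D F#


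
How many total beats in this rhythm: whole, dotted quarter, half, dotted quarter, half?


Beat values:
  whole = 4 beats
  dotted quarter = 1.5 beats
  half = 2 beats
  dotted quarter = 1.5 beats
  half = 2 beats
Sum = 4 + 1.5 + 2 + 1.5 + 2
= 11 beats


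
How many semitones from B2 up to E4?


Reasoning:
Absolute semitone position = octave×12 + chromatic position
B2: 2×12 + 11 = 35
E4: 4×12 + 4 = 52
Difference = 52 - 35 = 17
= 17 semitones


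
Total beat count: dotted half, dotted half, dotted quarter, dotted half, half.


Let's work it out.
Beat values:
  dotted half = 3 beats
  dotted half = 3 beats
  dotted quarter = 1.5 beats
  dotted half = 3 beats
  half = 2 beats
Sum = 3 + 3 + 1.5 + 3 + 2
= 12.5 beats


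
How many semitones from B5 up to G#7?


Working:
Absolute semitone position = octave×12 + chromatic position
B5: 5×12 + 11 = 71
G#7: 7×12 + 8 = 92
Difference = 92 - 71 = 21
= 21 semitones


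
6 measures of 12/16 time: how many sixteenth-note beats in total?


Solution.
Time signature 12/16: the bottom number 16 means the sixteenth note gets one count
The top number 12 means 12 sixteenth-note beats per measure
Total = 12 × 6 measures
= 72 sixteenth-note beats


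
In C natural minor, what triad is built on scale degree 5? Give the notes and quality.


Solution.
C natural minor scale: C D Eb F G Ab Bb
Diatonic triad on degree 5 stacks scale notes 5, 7, 2: G Bb D
G→Bb = 3 semitones; G→D = 7 semitones → minor triad
= G Bb D (minor)


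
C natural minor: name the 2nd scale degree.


Reasoning:
Natural minor scale pattern: W-H-W-W-H-W-W (2-1-2-2-1-2-2 semitones)
Starting from C:
  C + 2 semitones → D
  D + 1 semitone → Eb
  Eb + 2 semitones → F
  F + 2 semitones → G
  G + 1 semitone → Ab
  Ab + 2 semitones → Bb
  Bb + 2 semitones → C
Scale: C D Eb F G Ab Bb
Degree 2 = D


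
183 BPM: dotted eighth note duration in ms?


Working:
One quarter-note beat = 60000 / BPM = 60000 / 183 ms
Dotted eighth note = 3/4 × quarter note
Duration = 3/4 × 60000 / 183 = 45000 / 183
= 245.9 ms


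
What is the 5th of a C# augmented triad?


Augmented triad = root + major 3rd (4 semitones) + augmented 5th (8 semitones)
A triad on C# stacks thirds, so the chord tones use letter names C-E-G
Root: C#
Major 3rd above C#: E#
Augmented 5th above C#: G##
The 5th = G##


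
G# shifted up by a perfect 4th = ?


Reasoning:
perfect 4th: 4 letter names, 5 semitones
Letter: G + 3 → C
Pitch: G# + 5 semitones, spelled as a C → C#
= C#


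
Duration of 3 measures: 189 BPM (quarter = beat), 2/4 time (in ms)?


Step by step:
Quarter-note beat duration = 60000 / 189 ms
Beats per measure (2/4) = 2
One measure = 2 × 60000 / 189 = 120000 / 189 ms
3 measures = 3 × 120000 / 189 = 360000 / 189
= 1904.8 ms


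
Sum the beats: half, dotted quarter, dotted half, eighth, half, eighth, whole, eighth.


Working:
Beat values:
  half = 2 beats
  dotted quarter = 1.5 beats
  dotted half = 3 beats
  eighth = 0.5 beats
  half = 2 beats
  eighth = 0.5 beats
  whole = 4 beats
  eighth = 0.5 beats
Sum = 2 + 1.5 + 3 + 0.5 + 2 + 0.5 + 4 + 0.5
= 14 beats


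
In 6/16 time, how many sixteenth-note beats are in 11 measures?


Time signature 6/16: the bottom number 16 means the sixteenth note gets one count
The top number 6 means 6 sixteenth-note beats per measure
Total = 6 × 11 measures
= 66 sixteenth-note beats


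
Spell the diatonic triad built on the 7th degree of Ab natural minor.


Step by step:
Ab natural minor scale: Ab Bb Cb Db Eb Fb Gb
Diatonic triad on degree 7 stacks scale notes 7, 2, 4: Gb Bb Db
Gb→Bb = 4 semitones; Gb→Db = 7 semitones → major triad
= Gb Bb Db (major)


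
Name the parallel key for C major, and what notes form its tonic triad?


Let's work it out.
Parallel keys share the same tonic but differ in mode
C major → parallel is C minor
Tonic triad of C minor = C Eb G
= C minor; triad = C Eb G


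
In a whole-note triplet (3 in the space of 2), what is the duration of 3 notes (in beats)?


Let's work it out.
Triplet: 3 notes occupy the space of 2 whole notes
Space = 2 × 4 = 8 beats
Each triplet note = 8 / 3 = 8/3 beats
3 notes = 3 × 8/3 = 8
= 8 beats


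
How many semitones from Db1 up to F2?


Step by step:
Absolute semitone position = octave×12 + chromatic position
Db1: 1×12 + 1 = 13
F2: 2×12 + 5 = 29
Difference = 29 - 13 = 16
= 16 semitones


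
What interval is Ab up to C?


Reasoning:
Letter names: A → C spans 3 letter names → a 3rd
Semitones: Ab → C = 4 half-steps
A 3rd of 4 semitones is a major 3rd
= major 3rd


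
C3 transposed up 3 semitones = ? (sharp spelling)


Let's work it out.
C3: chromatic position 0 in octave 3 → absolute = 3×12 + 0 = 36
Transpose up 3: 36 + 3 = 39
39 = 3×12 + 3 → D# in octave 3
Result = D#3


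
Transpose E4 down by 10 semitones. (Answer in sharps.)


Solution.
E4: chromatic position 4 in octave 4 → absolute = 4×12 + 4 = 52
Transpose down 10: 52 - 10 = 42
42 = 3×12 + 6 → F# in octave 3
Result = F#3


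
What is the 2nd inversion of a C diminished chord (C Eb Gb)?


Working:
Root position: C Eb Gb
2nd inversion: move root and 3rd up an octave
Bass note: Gb
Notes (bottom to top) = Gb C Eb


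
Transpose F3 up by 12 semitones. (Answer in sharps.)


Working:
F3: chromatic position 5 in octave 3 → absolute = 3×12 + 5 = 41
Transpose up 12: 41 + 12 = 53
53 = 4×12 + 5 → F in octave 4
Result = F4


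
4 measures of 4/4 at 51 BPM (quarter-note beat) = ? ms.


Reasoning:
Quarter-note beat duration = 60000 / 51 ms
Beats per measure (4/4) = 4
One measure = 4 × 60000 / 51 = 240000 / 51 ms
4 measures = 4 × 240000 / 51 = 960000 / 51
= 18823.5 ms


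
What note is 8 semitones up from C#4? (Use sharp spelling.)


C#4: chromatic position 1 in octave 4 → absolute = 4×12 + 1 = 49
Transpose up 8: 49 + 8 = 57
57 = 4×12 + 9 → A in octave 4
Result = A4


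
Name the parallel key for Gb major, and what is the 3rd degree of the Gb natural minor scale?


Step by step:
Parallel keys share the same tonic but differ in mode
Gb major → parallel is Gb minor
Gb natural minor scale: Gb Ab Bbb Cb Db Ebb Fb
= Gb minor; 3rd degree = Bbb


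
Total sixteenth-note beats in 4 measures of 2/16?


Solution.
Time signature 2/16: the bottom number 16 means the sixteenth note gets one count
The top number 2 means 2 sixteenth-note beats per measure
Total = 2 × 4 measures
= 8 sixteenth-note beats


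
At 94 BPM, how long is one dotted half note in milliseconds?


Let's work it out.
One quarter-note beat = 60000 / BPM = 60000 / 94 ms
Dotted half note = 3 × quarter note
Duration = 3 × 60000 / 94 = 180000 / 94
= 1914.9 ms


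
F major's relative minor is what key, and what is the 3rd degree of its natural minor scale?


Let's work it out.
The relative minor shares the major's key signature and starts on its 6th degree
6th degree = a major 6th above the tonic; a major 6th above F is D
→ relative minor of F major is D minor
D natural minor scale: D E F G A Bb C
= D minor; 3rd degree = F


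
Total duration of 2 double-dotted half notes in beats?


Let's work it out.
Base half note = 2 beats
Dot 1 adds half the previous value: +1
Dot 2 adds half the previous value: +1/2
One double-dotted half = 2 + 1 + 1/2 = 7/2
2 of them = 2 × 7/2 = 7
= 7 beats


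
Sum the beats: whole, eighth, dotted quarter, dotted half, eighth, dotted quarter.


Solution.
Beat values:
  whole = 4 beats
  eighth = 0.5 beats
  dotted quarter = 1.5 beats
  dotted half = 3 beats
  eighth = 0.5 beats
  dotted quarter = 1.5 beats
Sum = 4 + 0.5 + 1.5 + 3 + 0.5 + 1.5
= 11 beats


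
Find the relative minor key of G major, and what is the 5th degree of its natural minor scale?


Solution.
The relative minor shares the major's key signature and starts on its 6th degree
6th degree = a major 6th above the tonic; a major 6th above G is E
→ relative minor of G major is E minor
E natural minor scale: E F# G A B C D
= E minor; 5th degree = B


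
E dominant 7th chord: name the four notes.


Let's work it out.
Dominant 7th chord = root + major 3rd + perfect 5th + minor 7th
Seventh chords stack in thirds, so the letter names are E-G-B-D
Root: E
Major 3rd above E: G#
Perfect 5th above E: B
Minor 7th above E: D
Chord = E G# B D


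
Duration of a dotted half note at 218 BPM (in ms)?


One quarter-note beat = 60000 / BPM = 60000 / 218 ms
Dotted half note = 3 × quarter note
Duration = 3 × 60000 / 218 = 180000 / 218
= 825.7 ms


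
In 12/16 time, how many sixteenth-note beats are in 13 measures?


Time signature 12/16: the bottom number 16 means the sixteenth note gets one count
The top number 12 means 12 sixteenth-note beats per measure
Total = 12 × 13 measures
= 156 sixteenth-note beats


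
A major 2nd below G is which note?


Working:
A 2nd spans 2 letter names, so from G we land on F
A major 2nd = 2 semitones below G
Spell F at that pitch: F
= F


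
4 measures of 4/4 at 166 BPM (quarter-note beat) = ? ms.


Quarter-note beat duration = 60000 / 166 ms
Beats per measure (4/4) = 4
One measure = 4 × 60000 / 166 = 240000 / 166 ms
4 measures = 4 × 240000 / 166 = 960000 / 166
= 5783.1 ms


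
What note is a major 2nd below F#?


A 2nd spans 2 letter names, so from F we land on E
A major 2nd = 2 semitones below F#
Spell E at that pitch: E
= E


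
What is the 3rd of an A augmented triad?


Solution.
Augmented triad = root + major 3rd (4 semitones) + augmented 5th (8 semitones)
A triad on A stacks thirds, so the chord tones use letter names A-C-E
Root: A
Major 3rd above A: C#
Augmented 5th above A: E#
The 3rd = C#


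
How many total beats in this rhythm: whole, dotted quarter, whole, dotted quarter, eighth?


Beat values:
  whole = 4 beats
  dotted quarter = 1.5 beats
  whole = 4 beats
  dotted quarter = 1.5 beats
  eighth = 0.5 beats
Sum = 4 + 1.5 + 4 + 1.5 + 0.5
= 11.5 beats


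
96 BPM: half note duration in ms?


One quarter-note beat = 60000 / BPM = 60000 / 96 ms
Half note = 2 × quarter note
Duration = 2 × 60000 / 96 = 120000 / 96
= 1250.0 ms


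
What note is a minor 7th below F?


Step by step:
A 7th spans 7 letter names, so from F we land on G
A minor 7th = 10 semitones below F
Spell G at that pitch: G
= G


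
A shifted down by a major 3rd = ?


Reasoning:
major 3rd: 3 letter names, 4 semitones
Letter: A - 2 → F
Pitch: A - 4 semitones, spelled as an F → F
= F


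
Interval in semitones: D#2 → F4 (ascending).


Absolute semitone position = octave×12 + chromatic position
D#2: 2×12 + 3 = 27
F4: 4×12 + 5 = 53
Difference = 53 - 27 = 26
= 26 semitones


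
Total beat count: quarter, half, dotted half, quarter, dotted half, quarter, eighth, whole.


Let's work it out.
Beat values:
  quarter = 1 beat
  half = 2 beats
  dotted half = 3 beats
  quarter = 1 beat
  dotted half = 3 beats
  quarter = 1 beat
  eighth = 0.5 beats
  whole = 4 beats
Sum = 1 + 2 + 3 + 1 + 3 + 1 + 0.5 + 4
= 15.5 beats


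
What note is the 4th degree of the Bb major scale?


Let's work it out.
Major scale pattern: W-W-H-W-W-W-H (2-2-1-2-2-2-1 semitones)
Starting from Bb:
  Bb + 2 semitones → C
  C + 2 semitones → D
  D + 1 semitone → Eb
  Eb + 2 semitones → F
  F + 2 semitones → G
  G + 2 semitones → A
  A + 1 semitone → Bb
Scale: Bb C D Eb F G A
Degree 4 = Eb


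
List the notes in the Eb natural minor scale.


Solution.
Natural minor scale pattern: W-H-W-W-H-W-W (2-1-2-2-1-2-2 semitones)
Starting from Eb:
  Eb + 2 semitones → F
  F + 1 semitone → Gb
  Gb + 2 semitones → Ab
  Ab + 2 semitones → Bb
  Bb + 1 semitone → Cb
  Cb + 2 semitones → Db
  Db + 2 semitones → Eb
Scale = Eb F Gb Ab Bb Cb Db


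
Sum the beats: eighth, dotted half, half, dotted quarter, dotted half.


Reasoning:
Beat values:
  eighth = 0.5 beats
  dotted half = 3 beats
  half = 2 beats
  dotted quarter = 1.5 beats
  dotted half = 3 beats
Sum = 0.5 + 3 + 2 + 1.5 + 3
= 10 beats


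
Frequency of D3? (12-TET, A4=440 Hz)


Let's work it out.
f = 440 × 2^(n/12) where n = semitones from A4
D3: -19 semitones from A4
f = 440 × 2^(-19/12)
f = 146.83 Hz


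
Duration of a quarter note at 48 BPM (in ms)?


Working:
One quarter-note beat = 60000 / BPM = 60000 / 48 ms
Duration = 60000 / 48
= 1250.0 ms


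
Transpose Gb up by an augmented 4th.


Reasoning:
augmented 4th: 4 letter names, 6 semitones
Letter: G + 3 → C
Pitch: Gb + 6 semitones, spelled as a C → C
= C


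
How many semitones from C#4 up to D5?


Absolute semitone position = octave×12 + chromatic position
C#4: 4×12 + 1 = 49
D5: 5×12 + 2 = 62
Difference = 62 - 49 = 13
= 13 semitones


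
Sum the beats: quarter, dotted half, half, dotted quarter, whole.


Reasoning:
Beat values:
  quarter = 1 beat
  dotted half = 3 beats
  half = 2 beats
  dotted quarter = 1.5 beats
  whole = 4 beats
Sum = 1 + 3 + 2 + 1.5 + 4
= 11.5 beats


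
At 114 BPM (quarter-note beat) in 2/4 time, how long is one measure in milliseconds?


Quarter-note beat duration = 60000 / 114 ms
Beats per measure (2/4) = 2
One measure = 2 × 60000 / 114 = 120000 / 114 ms
= 1052.6 ms


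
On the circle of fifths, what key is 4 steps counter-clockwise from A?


Step by step:
Each counter-clockwise step moves down a perfect 5th (= up a perfect 4th)
From A: A → D → G → C → F
= F


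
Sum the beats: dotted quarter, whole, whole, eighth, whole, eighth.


Solution.
Beat values:
  dotted quarter = 1.5 beats
  whole = 4 beats
  whole = 4 beats
  eighth = 0.5 beats
  whole = 4 beats
  eighth = 0.5 beats
Sum = 1.5 + 4 + 4 + 0.5 + 4 + 0.5
= 14.5 beats


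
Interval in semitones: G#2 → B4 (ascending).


Step by step:
Absolute semitone position = octave×12 + chromatic position
G#2: 2×12 + 8 = 32
B4: 4×12 + 11 = 59
Difference = 59 - 32 = 27
= 27 semitones


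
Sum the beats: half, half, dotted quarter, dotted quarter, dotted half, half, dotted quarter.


Step by step:
Beat values:
  half = 2 beats
  half = 2 beats
  dotted quarter = 1.5 beats
  dotted quarter = 1.5 beats
  dotted half = 3 beats
  half = 2 beats
  dotted quarter = 1.5 beats
Sum = 2 + 2 + 1.5 + 1.5 + 3 + 2 + 1.5
= 13.5 beats


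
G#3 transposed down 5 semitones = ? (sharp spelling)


G#3: chromatic position 8 in octave 3 → absolute = 3×12 + 8 = 44
Transpose down 5: 44 - 5 = 39
39 = 3×12 + 3 → D# in octave 3
Result = D#3
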